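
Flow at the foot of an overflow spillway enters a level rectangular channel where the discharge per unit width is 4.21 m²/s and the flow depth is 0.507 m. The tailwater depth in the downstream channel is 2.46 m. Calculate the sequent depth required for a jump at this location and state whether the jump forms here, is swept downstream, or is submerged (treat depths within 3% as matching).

y₂ = 2.43 m; the jump forms here

V₁ = q/y₁ = 4.21/0.507 = 8.30 m/s. Fr₁ = V₁/√(g·y₁) = 8.30/√(9.81×0.507) = 3.72.
Conjugate-depth relation: y₂/y₁ = ½[√(1 + 8Fr₁²) − 1] = ½[√111.9 − 1] = 4.79.
y₂ = 4.79 × 0.507 = 2.43 m.
Tailwater y_tw = 2.46 m: y_tw ≈ y₂, so the jump forms here.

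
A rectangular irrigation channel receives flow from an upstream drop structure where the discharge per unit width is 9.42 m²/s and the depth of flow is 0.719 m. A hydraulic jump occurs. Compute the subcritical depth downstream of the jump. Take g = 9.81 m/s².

V₁ = q/y₁ = 9.42/0.719 = 13.1 m/s. Fr₁ = V₁/√(g·y₁) = 13.1/√(9.81×0.719) = 4.93.
Sequent-depth ratio: y₂/y₁ = ½[√(1 + 8Fr₁²) − 1] = ½[√195.7 − 1] = 6.49.
y₂ = 6.49 × 0.719 = 4.67 m.

y₂ = 4.67 m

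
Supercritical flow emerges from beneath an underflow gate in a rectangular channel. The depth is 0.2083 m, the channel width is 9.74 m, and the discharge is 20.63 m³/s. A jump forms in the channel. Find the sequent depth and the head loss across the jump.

y₂ = 1.994 m; ΔE = 3.427 m

q = Q/b = 20.63/9.74 = 2.118 m²/s; V₁ = q/y₁ = 10.17 m/s. Fr₁ = V₁/√(g·y₁) = 7.113.
Bélanger equation: y₂/y₁ = ½[√(1 + 8Fr₁²) − 1] = ½[√405.79 − 1] = 9.572.
y₂ = 9.572 × 0.2083 = 1.994 m.
Head loss: ΔE = (y₂ − y₁)³/(4y₁y₂) = (1.994 − 0.2083)³/(4×0.2083×1.994) = 5.693/1.661 = 3.427 m.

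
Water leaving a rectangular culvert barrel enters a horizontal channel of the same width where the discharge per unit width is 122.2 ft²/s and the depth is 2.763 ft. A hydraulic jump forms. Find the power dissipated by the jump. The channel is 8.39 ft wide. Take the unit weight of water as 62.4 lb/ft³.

P = 1784 hp

V₁ = q/y₁ = 122.2/2.763 = 44.23 ft/s. Fr₁ = V₁/√(g·y₁) = 44.23/√(32.2×2.763) = 4.689.
By Bélanger, y₂/y₁ = ½[√(1 + 8Fr₁²) − 1] = ½[√176.89 − 1] = 6.150.
y₂ = 6.150 × 2.763 = 16.99 ft.
Head loss: ΔE = (y₂ − y₁)³/(4y₁y₂) = (16.99 − 2.763)³/(4×2.763×16.99) = 2881/187.8 = 15.34 ft.
Q = q·b = 122.2 × 8.39 = 1025 cfs. P = γ·Q·ΔE/550 = 62.4 × 1025 × 15.34 / 550 = 1784 hp.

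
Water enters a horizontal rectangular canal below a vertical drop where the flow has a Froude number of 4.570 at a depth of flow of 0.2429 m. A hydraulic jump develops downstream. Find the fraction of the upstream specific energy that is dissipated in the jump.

ΔE/E₁ = 0.452 (45.2%)

Fr₁ = 4.570 (given).
By Bélanger, y₂/y₁ = ½[√(1 + 8Fr₁²) − 1] = ½[√168.08 − 1] = 5.982.
y₂ = 5.982 × 0.2429 = 1.453 m.
E₁ = y₁(1 + Fr₁²/2) = 0.2429×(1 + 4.570²/2) = 2.779 m. ΔE = (y₂ − y₁)³/(4y₁y₂) = 1.255 m. ΔE/E₁ = 1.255/2.779 = 0.452.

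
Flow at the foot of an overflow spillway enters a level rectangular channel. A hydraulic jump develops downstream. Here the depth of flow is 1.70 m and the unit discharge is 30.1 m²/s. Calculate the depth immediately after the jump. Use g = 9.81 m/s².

V₁ = q/y₁ = 30.1/1.70 = 17.7 m/s. Fr₁ = V₁/√(g·y₁) = 17.7/√(9.81×1.70) = 4.34.
Sequent-depth ratio: y₂/y₁ = ½[√(1 + 8Fr₁²) − 1] = ½[√151.4 − 1] = 5.65.
y₂ = 5.65 × 1.70 = 9.61 m.

y₂ = 9.61 m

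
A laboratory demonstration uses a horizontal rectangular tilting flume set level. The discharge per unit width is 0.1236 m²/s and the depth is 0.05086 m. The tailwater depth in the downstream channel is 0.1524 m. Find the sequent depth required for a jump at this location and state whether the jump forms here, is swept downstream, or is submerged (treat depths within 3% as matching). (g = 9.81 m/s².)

y₂ = 0.2233 m; the jump is swept downstream

V₁ = q/y₁ = 0.1236/0.05086 = 2.430 m/s. Fr₁ = V₁/√(g·y₁) = 2.430/√(9.81×0.05086) = 3.440.
Conjugate-depth relation: y₂/y₁ = ½[√(1 + 8Fr₁²) − 1] = ½[√95.695 − 1] = 4.391.
y₂ = 4.391 × 0.05086 = 0.2233 m.
Tailwater y_tw = 0.1524 m: y_tw < y₂, so the jump is swept downstream.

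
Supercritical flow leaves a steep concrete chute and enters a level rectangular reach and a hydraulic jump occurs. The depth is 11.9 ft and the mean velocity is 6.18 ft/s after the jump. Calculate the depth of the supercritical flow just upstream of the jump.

Fr₂ = V₂/√(g·y₂) = 6.18/√(32.2×11.9) = 0.316.
The Bélanger relation is symmetric: y₁/y₂ = ½[√(1 + 8Fr₂²) − 1] = ½[√1.797 − 1] = 0.170.
y₁ = 0.170 × 11.9 = 2.03 ft.

y₁ = 2.03 ft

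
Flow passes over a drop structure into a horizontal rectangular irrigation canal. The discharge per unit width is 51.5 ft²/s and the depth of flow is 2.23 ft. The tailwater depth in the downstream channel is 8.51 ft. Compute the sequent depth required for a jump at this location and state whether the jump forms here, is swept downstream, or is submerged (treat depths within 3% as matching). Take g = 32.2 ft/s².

y₂ = 7.55 ft; the jump is submerged

V₁ = q/y₁ = 51.5/2.23 = 23.1 ft/s. Fr₁ = V₁/√(g·y₁) = 23.1/√(32.2×2.23) = 2.73.
Sequent-depth ratio: y₂/y₁ = ½[√(1 + 8Fr₁²) − 1] = ½[√60.42 − 1] = 3.39.
y₂ = 3.39 × 2.23 = 7.55 ft.
Tailwater y_tw = 8.51 ft: y_tw > y₂, so the jump is submerged.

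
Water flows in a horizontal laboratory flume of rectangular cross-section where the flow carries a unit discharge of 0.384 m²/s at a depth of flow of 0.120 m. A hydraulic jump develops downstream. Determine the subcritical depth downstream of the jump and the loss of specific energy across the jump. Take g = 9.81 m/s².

y₂ = 0.444 m; ΔE = 0.160 m

V₁ = q/y₁ = 0.384/0.120 = 3.20 m/s. Fr₁ = V₁/√(g·y₁) = 3.20/√(9.81×0.120) = 2.95.
Sequent-depth ratio: y₂/y₁ = ½[√(1 + 8Fr₁²) − 1] = ½[√70.59 − 1] = 3.70.
y₂ = 3.70 × 0.120 = 0.444 m.
Head loss: ΔE = (y₂ − y₁)³/(4y₁y₂) = (0.444 − 0.120)³/(4×0.120×0.444) = 0.0340/0.213 = 0.160 m.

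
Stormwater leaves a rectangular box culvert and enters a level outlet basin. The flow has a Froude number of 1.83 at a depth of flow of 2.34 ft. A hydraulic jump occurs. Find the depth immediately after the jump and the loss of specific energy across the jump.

Fr₁ = 1.83 (given).
From the momentum equation for a rectangular channel, y₂/y₁ = ½[√(1 + 8Fr₁²) − 1] = ½[√27.79 − 1] = 2.14.
y₂ = 2.14 × 2.34 = 5.00 ft.
Head loss: ΔE = (y₂ − y₁)³/(4y₁y₂) = (5.00 − 2.34)³/(4×2.34×5.00) = 18.8/46.8 = 0.401 ft.

y₂ = 5.00 ft; ΔE = 0.401 ft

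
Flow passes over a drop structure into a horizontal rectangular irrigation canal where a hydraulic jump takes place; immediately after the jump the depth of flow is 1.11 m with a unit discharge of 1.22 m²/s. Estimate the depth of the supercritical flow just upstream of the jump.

V₂ = q/y₂ = 1.22/1.11 = 1.10 m/s; Fr₂ = V₂/√(g·y₂) = 0.333.
Since the conjugate-depth ratio holds either way, y₁/y₂ = ½[√(1 + 8Fr₂²) − 1] = ½[√1.888 − 1] = 0.187.
y₁ = 0.187 × 1.11 = 0.207 m.

y₁ = 0.207 m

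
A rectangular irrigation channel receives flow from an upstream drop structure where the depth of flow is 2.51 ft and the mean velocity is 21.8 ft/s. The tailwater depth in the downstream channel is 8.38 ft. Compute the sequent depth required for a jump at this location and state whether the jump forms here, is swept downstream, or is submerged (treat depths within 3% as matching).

Fr₁ = V₁/√(g·y₁) = 21.8/√(32.2×2.51) = 2.42.
Bélanger equation: y₂/y₁ = ½[√(1 + 8Fr₁²) − 1] = ½[√48.04 − 1] = 2.97.
y₂ = 2.97 × 2.51 = 7.44 ft.
Tailwater y_tw = 8.38 ft: y_tw > y₂, so the jump is submerged.

y₂ = 7.44 ft; the jump is submerged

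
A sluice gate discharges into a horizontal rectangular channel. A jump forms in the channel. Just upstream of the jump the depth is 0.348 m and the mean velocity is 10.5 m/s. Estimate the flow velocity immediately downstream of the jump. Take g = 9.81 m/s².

V₂ = 1.39 m/s

Fr₁ = V₁/√(g·y₁) = 10.5/√(9.81×0.348) = 5.68.
Conjugate-depth relation: y₂/y₁ = ½[√(1 + 8Fr₁²) − 1] = ½[√259.4 − 1] = 7.55.
y₂ = 7.55 × 0.348 = 2.63 m.
q = V₁·y₁ = 10.5 × 0.348 = 3.65 m²/s.
V₂ = q/y₂ = 3.65/2.63 = 1.39 m/s.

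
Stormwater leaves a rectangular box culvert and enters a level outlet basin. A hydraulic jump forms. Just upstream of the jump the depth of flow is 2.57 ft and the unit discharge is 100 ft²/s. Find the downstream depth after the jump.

y₂ = 14.3 ft

V₁ = q/y₁ = 100/2.57 = 38.9 ft/s. Fr₁ = V₁/√(g·y₁) = 38.9/√(32.2×2.57) = 4.28.
Sequent-depth ratio: y₂/y₁ = ½[√(1 + 8Fr₁²) − 1] = ½[√147.4 − 1] = 5.57.
y₂ = 5.57 × 2.57 = 14.3 ft.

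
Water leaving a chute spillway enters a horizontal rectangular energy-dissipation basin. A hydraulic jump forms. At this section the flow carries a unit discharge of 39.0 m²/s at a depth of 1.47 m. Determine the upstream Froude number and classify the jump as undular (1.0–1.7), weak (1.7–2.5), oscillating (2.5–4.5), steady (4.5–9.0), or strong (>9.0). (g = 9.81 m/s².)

Fr₁ = 6.99; steady jump

V₁ = q/y₁ = 39.0/1.47 = 26.5 m/s. Fr₁ = V₁/√(g·y₁) = 26.5/√(9.81×1.47) = 6.99.
Fr₁ = 6.99 lies in the steady range.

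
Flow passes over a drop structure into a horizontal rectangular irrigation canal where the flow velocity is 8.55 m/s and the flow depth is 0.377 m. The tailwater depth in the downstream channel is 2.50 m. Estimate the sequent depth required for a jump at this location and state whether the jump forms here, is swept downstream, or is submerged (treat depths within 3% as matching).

y₂ = 2.19 m; the jump is submerged

Fr₁ = V₁/√(g·y₁) = 8.55/√(9.81×0.377) = 4.45.
By Bélanger, y₂/y₁ = ½[√(1 + 8Fr₁²) − 1] = ½[√159.1 − 1] = 5.81.
y₂ = 5.81 × 0.377 = 2.19 m.
Tailwater y_tw = 2.50 m: y_tw > y₂, so the jump is submerged.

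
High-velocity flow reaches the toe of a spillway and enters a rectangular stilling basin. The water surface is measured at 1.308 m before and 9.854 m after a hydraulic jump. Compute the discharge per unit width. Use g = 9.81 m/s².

For a rectangular channel the momentum equation gives q² = ½·g·y₁·y₂·(y₁ + y₂) = ½×9.81×1.308×9.854×11.16 = 705.7.
q = √705.7 = 26.56 m²/s.

q = 26.56 m²/s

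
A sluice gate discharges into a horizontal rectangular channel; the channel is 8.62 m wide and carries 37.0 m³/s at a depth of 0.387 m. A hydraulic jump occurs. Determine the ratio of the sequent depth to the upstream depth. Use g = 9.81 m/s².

y₂/y₁ = 7.57

q = Q/b = 37.0/8.62 = 4.29 m²/s; V₁ = q/y₁ = 11.1 m/s. Fr₁ = V₁/√(g·y₁) = 5.69.
From the momentum equation for a rectangular channel, y₂/y₁ = ½[√(1 + 8Fr₁²) − 1] = ½[√260.2 − 1] = 7.57.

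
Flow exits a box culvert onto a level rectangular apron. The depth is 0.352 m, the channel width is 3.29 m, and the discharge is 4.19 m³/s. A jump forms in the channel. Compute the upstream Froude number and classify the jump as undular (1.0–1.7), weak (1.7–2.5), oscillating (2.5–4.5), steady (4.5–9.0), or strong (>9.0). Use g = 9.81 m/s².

q = Q/b = 4.19/3.29 = 1.27 m²/s; V₁ = q/y₁ = 3.62 m/s. Fr₁ = V₁/√(g·y₁) = 1.95.
Fr₁ = 1.95 lies in the weak range.

Fr₁ = 1.95; weak jump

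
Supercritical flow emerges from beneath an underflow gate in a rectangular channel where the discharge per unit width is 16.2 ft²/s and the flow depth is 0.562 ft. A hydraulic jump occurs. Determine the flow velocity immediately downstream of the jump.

V₁ = q/y₁ = 16.2/0.562 = 28.8 ft/s. Fr₁ = V₁/√(g·y₁) = 28.8/√(32.2×0.562) = 6.78.
Sequent-depth ratio: y₂/y₁ = ½[√(1 + 8Fr₁²) − 1] = ½[√368.3 − 1] = 9.10.
y₂ = 9.10 × 0.562 = 5.11 ft.
V₂ = q/y₂ = 16.2/5.11 = 3.17 ft/s.

V₂ = 3.17 ft/s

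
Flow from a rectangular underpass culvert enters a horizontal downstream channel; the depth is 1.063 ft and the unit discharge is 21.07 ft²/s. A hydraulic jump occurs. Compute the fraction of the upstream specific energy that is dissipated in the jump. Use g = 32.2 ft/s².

ΔE/E₁ = 0.314 (31.4%)

V₁ = q/y₁ = 21.07/1.063 = 19.82 ft/s. Fr₁ = V₁/√(g·y₁) = 19.82/√(32.2×1.063) = 3.388.
Bélanger equation: y₂/y₁ = ½[√(1 + 8Fr₁²) − 1] = ½[√92.826 − 1] = 4.317.
y₂ = 4.317 × 1.063 = 4.589 ft.
E₁ = y₁ + V₁²/2g = 7.164 ft. ΔE = (y₂ − y₁)³/(4y₁y₂) = 2.247 ft. ΔE/E₁ = 2.247/7.164 = 0.314.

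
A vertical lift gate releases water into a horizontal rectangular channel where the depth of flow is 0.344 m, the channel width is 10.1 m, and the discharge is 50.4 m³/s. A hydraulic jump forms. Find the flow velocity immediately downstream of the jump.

V₂ = 1.36 m/s

q = Q/b = 50.4/10.1 = 4.99 m²/s; V₁ = q/y₁ = 14.5 m/s. Fr₁ = V₁/√(g·y₁) = 7.90.
By Bélanger, y₂/y₁ = ½[√(1 + 8Fr₁²) − 1] = ½[√499.8 − 1] = 10.7.
y₂ = 10.7 × 0.344 = 3.67 m.
V₂ = q/y₂ = 4.99/3.67 = 1.36 m/s.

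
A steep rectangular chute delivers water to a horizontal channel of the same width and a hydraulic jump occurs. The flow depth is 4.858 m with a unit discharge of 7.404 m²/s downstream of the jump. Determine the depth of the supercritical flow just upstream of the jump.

y₁ = 0.4347 m

V₂ = q/y₂ = 7.404/4.858 = 1.524 m/s; Fr₂ = V₂/√(g·y₂) = 0.2208.
The Bélanger relation is symmetric: y₁/y₂ = ½[√(1 + 8Fr₂²) − 1] = ½[√1.3899 − 1] = 0.08948.
y₁ = 0.08948 × 4.858 = 0.4347 m.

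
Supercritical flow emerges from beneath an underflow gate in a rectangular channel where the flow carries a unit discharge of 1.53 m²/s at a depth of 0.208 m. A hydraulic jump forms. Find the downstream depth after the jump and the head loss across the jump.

V₁ = q/y₁ = 1.53/0.208 = 7.36 m/s. Fr₁ = V₁/√(g·y₁) = 7.36/√(9.81×0.208) = 5.15.
Sequent-depth ratio: y₂/y₁ = ½[√(1 + 8Fr₁²) − 1] = ½[√213.1 − 1] = 6.80.
y₂ = 6.80 × 0.208 = 1.41 m.
V₂ = q/y₂ = 1.53/1.41 = 1.08 m/s. E₁ = y₁ + V₁²/2g = 2.97 m; E₂ = y₂ + V₂²/2g = 1.47 m. ΔE = E₁ − E₂ = 1.49 m.

y₂ = 1.41 m; ΔE = 1.49 m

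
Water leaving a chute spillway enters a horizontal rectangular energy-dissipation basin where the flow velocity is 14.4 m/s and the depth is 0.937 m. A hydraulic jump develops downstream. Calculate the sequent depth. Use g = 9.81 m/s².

Fr₁ = V₁/√(g·y₁) = 14.4/√(9.81×0.937) = 4.75.
By Bélanger, y₂/y₁ = ½[√(1 + 8Fr₁²) − 1] = ½[√181.5 − 1] = 6.24.
y₂ = 6.24 × 0.937 = 5.84 m.

y₂ = 5.84 m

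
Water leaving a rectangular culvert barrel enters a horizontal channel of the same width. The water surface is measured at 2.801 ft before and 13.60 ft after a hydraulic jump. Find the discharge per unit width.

For a rectangular channel the momentum equation gives q² = ½·g·y₁·y₂·(y₁ + y₂) = ½×32.2×2.801×13.60×16.40 = 10059.
q = √10059 = 100.3 ft²/s.

q = 100.3 ft²/s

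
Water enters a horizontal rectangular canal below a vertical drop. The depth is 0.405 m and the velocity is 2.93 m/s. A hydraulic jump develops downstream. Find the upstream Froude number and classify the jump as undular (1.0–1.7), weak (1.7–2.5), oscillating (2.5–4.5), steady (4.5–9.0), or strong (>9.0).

Fr₁ = 1.47; undular jump

Fr₁ = V₁/√(g·y₁) = 2.93/√(9.81×0.405) = 1.47.
Fr₁ = 1.47 lies in the undular range.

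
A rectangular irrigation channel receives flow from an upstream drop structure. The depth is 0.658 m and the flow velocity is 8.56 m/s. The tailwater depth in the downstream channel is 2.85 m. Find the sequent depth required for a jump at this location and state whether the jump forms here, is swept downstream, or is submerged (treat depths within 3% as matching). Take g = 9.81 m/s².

y₂ = 2.82 m; the jump forms here

Fr₁ = V₁/√(g·y₁) = 8.56/√(9.81×0.658) = 3.37.
Conjugate-depth relation: y₂/y₁ = ½[√(1 + 8Fr₁²) − 1] = ½[√91.81 − 1] = 4.29.
y₂ = 4.29 × 0.658 = 2.82 m.
Tailwater y_tw = 2.85 m: y_tw ≈ y₂, so the jump forms here.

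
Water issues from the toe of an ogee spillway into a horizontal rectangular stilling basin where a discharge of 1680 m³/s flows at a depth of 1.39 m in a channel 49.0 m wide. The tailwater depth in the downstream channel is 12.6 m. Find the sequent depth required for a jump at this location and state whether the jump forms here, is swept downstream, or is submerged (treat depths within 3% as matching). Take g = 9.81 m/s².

y₂ = 12.5 m; the jump forms here

q = Q/b = 1680/49.0 = 34.3 m²/s; V₁ = q/y₁ = 24.7 m/s. Fr₁ = V₁/√(g·y₁) = 6.68.
Sequent-depth ratio: y₂/y₁ = ½[√(1 + 8Fr₁²) − 1] = ½[√357.9 − 1] = 8.96.
y₂ = 8.96 × 1.39 = 12.5 m.
Tailwater y_tw = 12.6 m: y_tw ≈ y₂, so the jump forms here.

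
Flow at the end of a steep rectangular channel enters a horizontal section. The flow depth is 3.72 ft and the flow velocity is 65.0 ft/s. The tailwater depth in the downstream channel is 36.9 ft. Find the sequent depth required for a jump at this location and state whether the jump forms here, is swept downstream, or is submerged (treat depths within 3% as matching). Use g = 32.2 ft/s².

Fr₁ = V₁/√(g·y₁) = 65.0/√(32.2×3.72) = 5.94.
Sequent-depth ratio: y₂/y₁ = ½[√(1 + 8Fr₁²) − 1] = ½[√283.2 − 1] = 7.91.
y₂ = 7.91 × 3.72 = 29.4 ft.
Tailwater y_tw = 36.9 ft: y_tw > y₂, so the jump is submerged.

y₂ = 29.4 ft; the jump is submerged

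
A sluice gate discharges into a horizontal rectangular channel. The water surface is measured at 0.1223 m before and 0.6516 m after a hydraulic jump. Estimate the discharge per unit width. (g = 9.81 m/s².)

q = 0.5500 m²/s

For a rectangular channel the momentum equation gives q² = ½·g·y₁·y₂·(y₁ + y₂) = ½×9.81×0.1223×0.6516×0.7739 = 0.3025.
q = √0.3025 = 0.5500 m²/s.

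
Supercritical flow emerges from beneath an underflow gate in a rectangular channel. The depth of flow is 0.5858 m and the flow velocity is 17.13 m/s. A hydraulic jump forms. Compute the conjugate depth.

y₂ = 5.634 m

Fr₁ = V₁/√(g·y₁) = 17.13/√(9.81×0.5858) = 7.146.
Sequent-depth ratio: y₂/y₁ = ½[√(1 + 8Fr₁²) − 1] = ½[√409.49 − 1] = 9.618.
y₂ = 9.618 × 0.5858 = 5.634 m.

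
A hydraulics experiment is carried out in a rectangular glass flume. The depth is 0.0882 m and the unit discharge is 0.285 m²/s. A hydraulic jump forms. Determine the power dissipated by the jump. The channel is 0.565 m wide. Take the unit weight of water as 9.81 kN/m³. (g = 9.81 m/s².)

V₁ = q/y₁ = 0.285/0.0882 = 3.23 m/s. Fr₁ = V₁/√(g·y₁) = 3.23/√(9.81×0.0882) = 3.47.
Conjugate-depth relation: y₂/y₁ = ½[√(1 + 8Fr₁²) − 1] = ½[√97.54 − 1] = 4.44.
y₂ = 4.44 × 0.0882 = 0.391 m.
Head loss: ΔE = (y₂ − y₁)³/(4y₁y₂) = (0.391 − 0.0882)³/(4×0.0882×0.391) = 0.0279/0.138 = 0.202 m.
Q = q·b = 0.285 × 0.565 = 0.161 m³/s. P = γ·Q·ΔE = 9.81 × 0.161 × 0.202 = 0.319 kW.

P = 0.319 kW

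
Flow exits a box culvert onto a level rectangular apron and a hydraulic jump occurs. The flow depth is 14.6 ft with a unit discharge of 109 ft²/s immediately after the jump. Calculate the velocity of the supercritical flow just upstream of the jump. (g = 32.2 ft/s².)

V₁ = 37.7 ft/s

V₂ = q/y₂ = 109/14.6 = 7.47 ft/s; Fr₂ = V₂/√(g·y₂) = 0.344.
Applying the sequent-depth relation in reverse, y₁/y₂ = ½[√(1 + 8Fr₂²) − 1] = ½[√1.948 − 1] = 0.198.
y₁ = 0.198 × 14.6 = 2.89 ft.
V₁ = q/y₁ = 109/2.89 = 37.7 ft/s.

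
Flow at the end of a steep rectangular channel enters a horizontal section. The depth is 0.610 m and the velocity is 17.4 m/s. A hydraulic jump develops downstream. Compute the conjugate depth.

Fr₁ = V₁/√(g·y₁) = 17.4/√(9.81×0.610) = 7.11.
Bélanger equation: y₂/y₁ = ½[√(1 + 8Fr₁²) − 1] = ½[√405.8 − 1] = 9.57.
y₂ = 9.57 × 0.610 = 5.84 m.

y₂ = 5.84 m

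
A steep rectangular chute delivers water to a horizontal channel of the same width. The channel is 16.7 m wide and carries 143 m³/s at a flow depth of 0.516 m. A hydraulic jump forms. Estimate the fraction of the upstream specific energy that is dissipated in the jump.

ΔE/E₁ = 0.638 (63.8%)

q = Q/b = 143/16.7 = 8.56 m²/s; V₁ = q/y₁ = 16.6 m/s. Fr₁ = V₁/√(g·y₁) = 7.38.
Sequent-depth ratio: y₂/y₁ = ½[√(1 + 8Fr₁²) − 1] = ½[√436.2 − 1] = 9.94.
y₂ = 9.94 × 0.516 = 5.13 m.
E₁ = y₁ + V₁²/2g = 14.6 m. ΔE = (y₂ − y₁)³/(4y₁y₂) = 9.28 m. ΔE/E₁ = 9.28/14.6 = 0.638.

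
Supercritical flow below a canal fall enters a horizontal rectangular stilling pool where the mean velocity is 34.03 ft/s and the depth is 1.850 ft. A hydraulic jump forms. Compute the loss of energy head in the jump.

Fr₁ = V₁/√(g·y₁) = 34.03/√(32.2×1.850) = 4.409.
Conjugate-depth relation: y₂/y₁ = ½[√(1 + 8Fr₁²) − 1] = ½[√156.52 − 1] = 5.755.
y₂ = 5.755 × 1.850 = 10.65 ft.
q = V₁·y₁ = 34.03 × 1.850 = 62.96 ft²/s. V₂ = q/y₂ = 62.96/10.65 = 5.913 ft/s. E₁ = y₁ + V₁²/2g = 19.83 ft; E₂ = y₂ + V₂²/2g = 11.19 ft. ΔE = E₁ − E₂ = 8.642 ft.

ΔE = 8.642 ft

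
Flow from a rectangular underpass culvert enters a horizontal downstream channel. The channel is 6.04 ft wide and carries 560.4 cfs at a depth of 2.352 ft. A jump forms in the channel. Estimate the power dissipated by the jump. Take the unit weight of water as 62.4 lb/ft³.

P = 755.4 hp

q = Q/b = 560.4/6.04 = 92.78 ft²/s; V₁ = q/y₁ = 39.45 ft/s. Fr₁ = V₁/√(g·y₁) = 4.533.
By Bélanger, y₂/y₁ = ½[√(1 + 8Fr₁²) − 1] = ½[√165.38 − 1] = 5.930.
y₂ = 5.930 × 2.352 = 13.95 ft.
V₂ = q/y₂ = 92.78/13.95 = 6.652 ft/s. E₁ = y₁ + V₁²/2g = 26.52 ft; E₂ = y₂ + V₂²/2g = 14.63 ft. ΔE = E₁ − E₂ = 11.88 ft.
P = γ·Q·ΔE/550 = 62.4 × 560.4 × 11.88 / 550 = 755.4 hp.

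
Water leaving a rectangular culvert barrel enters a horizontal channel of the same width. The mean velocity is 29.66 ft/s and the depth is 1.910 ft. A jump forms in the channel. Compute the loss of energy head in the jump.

Fr₁ = V₁/√(g·y₁) = 29.66/√(32.2×1.910) = 3.782.
From the momentum equation for a rectangular channel, y₂/y₁ = ½[√(1 + 8Fr₁²) − 1] = ½[√115.43 − 1] = 4.872.
y₂ = 4.872 × 1.910 = 9.305 ft.
q = V₁·y₁ = 29.66 × 1.910 = 56.65 ft²/s. V₂ = q/y₂ = 56.65/9.305 = 6.088 ft/s. E₁ = y₁ + V₁²/2g = 15.57 ft; E₂ = y₂ + V₂²/2g = 9.881 ft. ΔE = E₁ − E₂ = 5.689 ft.

ΔE = 5.689 ft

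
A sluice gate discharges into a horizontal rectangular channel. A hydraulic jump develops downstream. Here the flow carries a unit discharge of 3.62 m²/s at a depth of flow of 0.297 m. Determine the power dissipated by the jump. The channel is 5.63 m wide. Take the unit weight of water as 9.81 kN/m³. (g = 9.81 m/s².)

P = 986 kW

V₁ = q/y₁ = 3.62/0.297 = 12.2 m/s. Fr₁ = V₁/√(g·y₁) = 12.2/√(9.81×0.297) = 7.14.
Bélanger equation: y₂/y₁ = ½[√(1 + 8Fr₁²) − 1] = ½[√408.9 − 1] = 9.61.
y₂ = 9.61 × 0.297 = 2.85 m.
Head loss: ΔE = (y₂ − y₁)³/(4y₁y₂) = (2.85 − 0.297)³/(4×0.297×2.85) = 16.7/3.39 = 4.93 m.
Q = q·b = 3.62 × 5.63 = 20.4 m³/s. P = γ·Q·ΔE = 9.81 × 20.4 × 4.93 = 986 kW.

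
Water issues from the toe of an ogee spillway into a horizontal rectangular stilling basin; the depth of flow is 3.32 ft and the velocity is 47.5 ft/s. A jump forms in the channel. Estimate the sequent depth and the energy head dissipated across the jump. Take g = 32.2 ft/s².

y₂ = 20.0 ft; ΔE = 17.4 ft

Fr₁ = V₁/√(g·y₁) = 47.5/√(32.2×3.32) = 4.59.
Bélanger equation: y₂/y₁ = ½[√(1 + 8Fr₁²) − 1] = ½[√169.8 − 1] = 6.02.
y₂ = 6.02 × 3.32 = 20.0 ft.
Head loss: ΔE = (y₂ − y₁)³/(4y₁y₂) = (20.0 − 3.32)³/(4×3.32×20.0) = 4619/265 = 17.4 ft.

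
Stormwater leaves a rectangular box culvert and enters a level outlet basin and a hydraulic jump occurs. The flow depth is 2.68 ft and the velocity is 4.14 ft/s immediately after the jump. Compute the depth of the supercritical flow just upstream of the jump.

Fr₂ = V₂/√(g·y₂) = 4.14/√(32.2×2.68) = 0.446.
From the momentum equation (using Fr₂), y₁/y₂ = ½[√(1 + 8Fr₂²) − 1] = ½[√2.589 − 1] = 0.305.
y₁ = 0.305 × 2.68 = 0.816 ft.

y₁ = 0.816 ft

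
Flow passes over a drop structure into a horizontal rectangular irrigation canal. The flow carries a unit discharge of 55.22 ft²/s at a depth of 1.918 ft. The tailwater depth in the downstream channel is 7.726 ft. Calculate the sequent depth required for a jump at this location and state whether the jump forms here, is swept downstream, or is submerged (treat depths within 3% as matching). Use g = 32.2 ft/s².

V₁ = q/y₁ = 55.22/1.918 = 28.79 ft/s. Fr₁ = V₁/√(g·y₁) = 28.79/√(32.2×1.918) = 3.663.
From the momentum equation for a rectangular channel, y₂/y₁ = ½[√(1 + 8Fr₁²) − 1] = ½[√108.37 − 1] = 4.705.
y₂ = 4.705 × 1.918 = 9.024 ft.
Tailwater y_tw = 7.726 ft: y_tw < y₂, so the jump is swept downstream.

y₂ = 9.024 ft; the jump is swept downstream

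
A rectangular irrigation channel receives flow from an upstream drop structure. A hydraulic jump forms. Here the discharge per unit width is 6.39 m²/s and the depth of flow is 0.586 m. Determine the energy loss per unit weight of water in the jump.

ΔE = 2.99 m

V₁ = q/y₁ = 6.39/0.586 = 10.9 m/s. Fr₁ = V₁/√(g·y₁) = 10.9/√(9.81×0.586) = 4.55.
By Bélanger, y₂/y₁ = ½[√(1 + 8Fr₁²) − 1] = ½[√166.5 − 1] = 5.95.
y₂ = 5.95 × 0.586 = 3.49 m.
Head loss: ΔE = (y₂ − y₁)³/(4y₁y₂) = (3.49 − 0.586)³/(4×0.586×3.49) = 24.4/8.17 = 2.99 m.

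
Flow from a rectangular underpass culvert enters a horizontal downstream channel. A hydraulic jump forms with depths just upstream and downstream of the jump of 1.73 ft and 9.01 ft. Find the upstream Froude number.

For a rectangular channel the momentum equation gives q² = ½·g·y₁·y₂·(y₁ + y₂) = ½×32.2×1.73×9.01×10.7 = 2695.
q = √2695 = 51.9 ft²/s.
V₁ = q/y₁ = 30.0 ft/s; Fr₁ = V₁/√(g·y₁) = 4.02.

Fr₁ = 4.02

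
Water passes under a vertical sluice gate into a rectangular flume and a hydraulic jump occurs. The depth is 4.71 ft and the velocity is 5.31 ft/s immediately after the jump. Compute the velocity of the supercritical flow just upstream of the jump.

Fr₂ = V₂/√(g·y₂) = 5.31/√(32.2×4.71) = 0.431.
Applying the sequent-depth relation in reverse, y₁/y₂ = ½[√(1 + 8Fr₂²) − 1] = ½[√2.487 − 1] = 0.289.
y₁ = 0.289 × 4.71 = 1.36 ft.
V₁ = q/y₁ = 25.0/1.36 = 18.4 ft/s.

V₁ = 18.4 ft/s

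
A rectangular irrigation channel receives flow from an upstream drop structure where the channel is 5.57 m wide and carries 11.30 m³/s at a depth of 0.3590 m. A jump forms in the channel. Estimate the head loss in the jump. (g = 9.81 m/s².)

q = Q/b = 11.30/5.57 = 2.029 m²/s; V₁ = q/y₁ = 5.651 m/s. Fr₁ = V₁/√(g·y₁) = 3.011.
Bélanger equation: y₂/y₁ = ½[√(1 + 8Fr₁²) − 1] = ½[√73.541 − 1] = 3.788.
y₂ = 3.788 × 0.3590 = 1.360 m.
V₂ = q/y₂ = 2.029/1.360 = 1.492 m/s. E₁ = y₁ + V₁²/2g = 1.987 m; E₂ = y₂ + V₂²/2g = 1.473 m. ΔE = E₁ − E₂ = 0.5134 m.

ΔE = 0.5134 m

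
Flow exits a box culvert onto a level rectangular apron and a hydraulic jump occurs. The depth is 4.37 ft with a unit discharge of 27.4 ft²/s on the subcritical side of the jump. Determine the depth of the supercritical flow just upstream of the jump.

y₁ = 1.75 ft

V₂ = q/y₂ = 27.4/4.37 = 6.27 ft/s; Fr₂ = V₂/√(g·y₂) = 0.529.
Applying the sequent-depth relation in reverse, y₁/y₂ = ½[√(1 + 8Fr₂²) − 1] = ½[√3.235 − 1] = 0.399.
y₁ = 0.399 × 4.37 = 1.75 ft.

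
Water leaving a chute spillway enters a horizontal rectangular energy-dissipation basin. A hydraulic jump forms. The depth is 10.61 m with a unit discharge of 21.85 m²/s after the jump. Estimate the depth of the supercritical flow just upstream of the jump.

y₁ = 0.8037 m

V₂ = q/y₂ = 21.85/10.61 = 2.059 m/s; Fr₂ = V₂/√(g·y₂) = 0.2019.
The Bélanger relation is symmetric: y₁/y₂ = ½[√(1 + 8Fr₂²) − 1] = ½[√1.3260 − 1] = 0.07575.
y₁ = 0.07575 × 10.61 = 0.8037 m.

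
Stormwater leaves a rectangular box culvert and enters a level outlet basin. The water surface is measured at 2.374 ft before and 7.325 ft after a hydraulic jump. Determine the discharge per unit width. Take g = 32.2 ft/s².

q = 52.11 ft²/s

For a rectangular channel the momentum equation gives q² = ½·g·y₁·y₂·(y₁ + y₂) = ½×32.2×2.374×7.325×9.699 = 2715.
q = √2715 = 52.11 ft²/s.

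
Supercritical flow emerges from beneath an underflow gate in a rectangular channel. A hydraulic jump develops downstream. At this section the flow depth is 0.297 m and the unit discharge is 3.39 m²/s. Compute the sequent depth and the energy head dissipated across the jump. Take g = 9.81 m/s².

V₁ = q/y₁ = 3.39/0.297 = 11.4 m/s. Fr₁ = V₁/√(g·y₁) = 11.4/√(9.81×0.297) = 6.69.
Conjugate-depth relation: y₂/y₁ = ½[√(1 + 8Fr₁²) − 1] = ½[√358.7 − 1] = 8.97.
y₂ = 8.97 × 0.297 = 2.66 m.
Head loss: ΔE = (y₂ − y₁)³/(4y₁y₂) = (2.66 − 0.297)³/(4×0.297×2.66) = 13.3/3.16 = 4.19 m.

y₂ = 2.66 m; ΔE = 4.19 m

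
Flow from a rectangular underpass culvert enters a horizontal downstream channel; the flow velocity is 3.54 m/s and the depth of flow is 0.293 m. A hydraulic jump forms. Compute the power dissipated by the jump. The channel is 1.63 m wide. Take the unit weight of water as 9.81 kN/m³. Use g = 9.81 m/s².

P = 1.63 kW

Fr₁ = V₁/√(g·y₁) = 3.54/√(9.81×0.293) = 2.09.
Conjugate-depth relation: y₂/y₁ = ½[√(1 + 8Fr₁²) − 1] = ½[√35.88 − 1] = 2.49.
y₂ = 2.49 × 0.293 = 0.731 m.
q = V₁·y₁ = 3.54 × 0.293 = 1.04 m²/s. V₂ = q/y₂ = 1.04/0.731 = 1.42 m/s. E₁ = y₁ + V₁²/2g = 0.932 m; E₂ = y₂ + V₂²/2g = 0.834 m. ΔE = E₁ − E₂ = 0.0981 m.
Q = q·b = 1.04 × 1.63 = 1.69 m³/s. P = γ·Q·ΔE = 9.81 × 1.69 × 0.0981 = 1.63 kW.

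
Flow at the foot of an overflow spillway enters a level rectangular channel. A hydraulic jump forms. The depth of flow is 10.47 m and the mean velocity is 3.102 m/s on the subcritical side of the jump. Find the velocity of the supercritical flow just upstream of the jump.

Fr₂ = V₂/√(g·y₂) = 3.102/√(9.81×10.47) = 0.3061.
From the momentum equation (using Fr₂), y₁/y₂ = ½[√(1 + 8Fr₂²) − 1] = ½[√1.7495 − 1] = 0.1613.
y₁ = 0.1613 × 10.47 = 1.689 m.
V₁ = q/y₁ = 32.48/1.689 = 19.23 m/s.

V₁ = 19.23 m/s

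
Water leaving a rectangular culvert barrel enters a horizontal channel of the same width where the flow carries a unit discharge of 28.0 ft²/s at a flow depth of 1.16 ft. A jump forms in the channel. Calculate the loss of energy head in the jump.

V₁ = q/y₁ = 28.0/1.16 = 24.1 ft/s. Fr₁ = V₁/√(g·y₁) = 24.1/√(32.2×1.16) = 3.95.
Sequent-depth ratio: y₂/y₁ = ½[√(1 + 8Fr₁²) − 1] = ½[√125.8 − 1] = 5.11.
y₂ = 5.11 × 1.16 = 5.93 ft.
Head loss: ΔE = (y₂ − y₁)³/(4y₁y₂) = (5.93 − 1.16)³/(4×1.16×5.93) = 108/27.5 = 3.94 ft.

ΔE = 3.94 ft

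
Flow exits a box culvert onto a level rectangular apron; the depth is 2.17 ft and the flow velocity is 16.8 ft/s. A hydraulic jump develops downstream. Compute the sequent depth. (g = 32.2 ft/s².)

y₂ = 5.18 ft

Fr₁ = V₁/√(g·y₁) = 16.8/√(32.2×2.17) = 2.01.
Conjugate-depth relation: y₂/y₁ = ½[√(1 + 8Fr₁²) − 1] = ½[√33.31 − 1] = 2.39.
y₂ = 2.39 × 2.17 = 5.18 ft.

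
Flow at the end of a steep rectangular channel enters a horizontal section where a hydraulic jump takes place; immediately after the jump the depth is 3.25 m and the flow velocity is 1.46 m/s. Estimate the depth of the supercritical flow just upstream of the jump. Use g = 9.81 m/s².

Fr₂ = V₂/√(g·y₂) = 1.46/√(9.81×3.25) = 0.259.
Since the conjugate-depth ratio holds either way, y₁/y₂ = ½[√(1 + 8Fr₂²) − 1] = ½[√1.535 − 1] = 0.119.
y₁ = 0.119 × 3.25 = 0.388 m.

y₁ = 0.388 m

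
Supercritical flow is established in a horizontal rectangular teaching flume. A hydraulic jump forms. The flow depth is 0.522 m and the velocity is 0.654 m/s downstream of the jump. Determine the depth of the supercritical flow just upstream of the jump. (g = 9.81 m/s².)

y₁ = 0.0761 m

Fr₂ = V₂/√(g·y₂) = 0.654/√(9.81×0.522) = 0.289.
The Bélanger relation is symmetric: y₁/y₂ = ½[√(1 + 8Fr₂²) − 1] = ½[√1.668 − 1] = 0.146.
y₁ = 0.146 × 0.522 = 0.0761 m.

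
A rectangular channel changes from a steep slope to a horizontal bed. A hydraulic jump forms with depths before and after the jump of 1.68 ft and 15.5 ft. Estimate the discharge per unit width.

q = 84.9 ft²/s

For a rectangular channel the momentum equation gives q² = ½·g·y₁·y₂·(y₁ + y₂) = ½×32.2×1.68×15.5×17.2 = 7203.
q = √7203 = 84.9 ft²/s.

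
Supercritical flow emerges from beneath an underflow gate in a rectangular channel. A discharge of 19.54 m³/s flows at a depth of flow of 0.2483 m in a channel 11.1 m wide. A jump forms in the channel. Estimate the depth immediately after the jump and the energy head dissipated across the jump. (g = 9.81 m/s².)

q = Q/b = 19.54/11.1 = 1.760 m²/s; V₁ = q/y₁ = 7.090 m/s. Fr₁ = V₁/√(g·y₁) = 4.543.
Sequent-depth ratio: y₂/y₁ = ½[√(1 + 8Fr₁²) − 1] = ½[√166.08 − 1] = 5.944.
y₂ = 5.944 × 0.2483 = 1.476 m.
V₂ = q/y₂ = 1.760/1.476 = 1.193 m/s. E₁ = y₁ + V₁²/2g = 2.810 m; E₂ = y₂ + V₂²/2g = 1.548 m. ΔE = E₁ − E₂ = 1.262 m.

y₂ = 1.476 m; ΔE = 1.262 m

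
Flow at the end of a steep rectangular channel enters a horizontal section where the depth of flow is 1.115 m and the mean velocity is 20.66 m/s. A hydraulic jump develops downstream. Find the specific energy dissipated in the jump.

ΔE = 13.25 m

Fr₁ = V₁/√(g·y₁) = 20.66/√(9.81×1.115) = 6.247.
Bélanger equation: y₂/y₁ = ½[√(1 + 8Fr₁²) − 1] = ½[√313.18 − 1] = 8.348.
y₂ = 8.348 × 1.115 = 9.309 m.
q = V₁·y₁ = 20.66 × 1.115 = 23.04 m²/s. V₂ = q/y₂ = 23.04/9.309 = 2.475 m/s. E₁ = y₁ + V₁²/2g = 22.87 m; E₂ = y₂ + V₂²/2g = 9.621 m. ΔE = E₁ − E₂ = 13.25 m.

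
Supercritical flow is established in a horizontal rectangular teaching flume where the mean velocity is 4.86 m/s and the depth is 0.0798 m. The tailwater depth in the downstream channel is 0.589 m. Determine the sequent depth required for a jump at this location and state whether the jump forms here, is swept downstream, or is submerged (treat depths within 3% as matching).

Fr₁ = V₁/√(g·y₁) = 4.86/√(9.81×0.0798) = 5.49.
Conjugate-depth relation: y₂/y₁ = ½[√(1 + 8Fr₁²) − 1] = ½[√242.4 − 1] = 7.28.
y₂ = 7.28 × 0.0798 = 0.581 m.
Tailwater y_tw = 0.589 m: y_tw ≈ y₂, so the jump forms here.

y₂ = 0.581 m; the jump forms here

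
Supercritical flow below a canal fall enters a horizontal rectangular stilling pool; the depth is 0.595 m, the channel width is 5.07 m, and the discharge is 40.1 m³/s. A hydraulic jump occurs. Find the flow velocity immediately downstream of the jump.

V₂ = 1.82 m/s

q = Q/b = 40.1/5.07 = 7.91 m²/s; V₁ = q/y₁ = 13.3 m/s. Fr₁ = V₁/√(g·y₁) = 5.50.
Conjugate-depth relation: y₂/y₁ = ½[√(1 + 8Fr₁²) − 1] = ½[√243.2 − 1] = 7.30.
y₂ = 7.30 × 0.595 = 4.34 m.
V₂ = q/y₂ = 7.91/4.34 = 1.82 m/s.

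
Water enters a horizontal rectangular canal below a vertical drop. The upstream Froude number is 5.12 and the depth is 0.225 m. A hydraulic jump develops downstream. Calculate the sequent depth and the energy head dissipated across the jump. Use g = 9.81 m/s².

Fr₁ = 5.12 (given).
Conjugate-depth relation: y₂/y₁ = ½[√(1 + 8Fr₁²) − 1] = ½[√210.7 − 1] = 6.76.
y₂ = 6.76 × 0.225 = 1.52 m.
Head loss: ΔE = (y₂ − y₁)³/(4y₁y₂) = (1.52 − 0.225)³/(4×0.225×1.52) = 2.17/1.37 = 1.59 m.

y₂ = 1.52 m; ΔE = 1.59 m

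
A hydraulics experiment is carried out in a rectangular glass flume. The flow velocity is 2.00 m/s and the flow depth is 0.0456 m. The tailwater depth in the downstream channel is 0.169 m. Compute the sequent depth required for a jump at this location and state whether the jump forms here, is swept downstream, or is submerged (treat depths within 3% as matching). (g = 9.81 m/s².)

Fr₁ = V₁/√(g·y₁) = 2.00/√(9.81×0.0456) = 2.99.
From the momentum equation for a rectangular channel, y₂/y₁ = ½[√(1 + 8Fr₁²) − 1] = ½[√72.53 − 1] = 3.76.
y₂ = 3.76 × 0.0456 = 0.171 m.
Tailwater y_tw = 0.169 m: y_tw ≈ y₂, so the jump forms here.

y₂ = 0.171 m; the jump forms here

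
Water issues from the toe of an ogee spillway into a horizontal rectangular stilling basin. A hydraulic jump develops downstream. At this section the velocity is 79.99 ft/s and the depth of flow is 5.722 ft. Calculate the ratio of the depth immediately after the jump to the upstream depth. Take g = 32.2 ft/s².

Fr₁ = V₁/√(g·y₁) = 79.99/√(32.2×5.722) = 5.893.
Conjugate-depth relation: y₂/y₁ = ½[√(1 + 8Fr₁²) − 1] = ½[√278.82 − 1] = 7.849.

y₂/y₁ = 7.849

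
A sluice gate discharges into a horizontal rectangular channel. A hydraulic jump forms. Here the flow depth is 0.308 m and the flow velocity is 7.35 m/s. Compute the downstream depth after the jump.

Fr₁ = V₁/√(g·y₁) = 7.35/√(9.81×0.308) = 4.23.
Sequent-depth ratio: y₂/y₁ = ½[√(1 + 8Fr₁²) − 1] = ½[√144.0 − 1] = 5.50.
y₂ = 5.50 × 0.308 = 1.69 m.

y₂ = 1.69 m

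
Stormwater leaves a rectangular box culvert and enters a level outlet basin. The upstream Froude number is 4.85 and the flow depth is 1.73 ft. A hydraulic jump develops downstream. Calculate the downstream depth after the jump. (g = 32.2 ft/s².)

y₂ = 11.0 ft

Fr₁ = 4.85 (given).
Bélanger equation: y₂/y₁ = ½[√(1 + 8Fr₁²) − 1] = ½[√189.2 − 1] = 6.38.
y₂ = 6.38 × 1.73 = 11.0 ft.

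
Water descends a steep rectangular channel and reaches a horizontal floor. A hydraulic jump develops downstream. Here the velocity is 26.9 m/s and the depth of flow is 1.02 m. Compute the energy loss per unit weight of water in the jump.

ΔE = 25.9 m

Fr₁ = V₁/√(g·y₁) = 26.9/√(9.81×1.02) = 8.50.
Conjugate-depth relation: y₂/y₁ = ½[√(1 + 8Fr₁²) − 1] = ½[√579.5 − 1] = 11.5.
y₂ = 11.5 × 1.02 = 11.8 m.
Head loss: ΔE = (y₂ − y₁)³/(4y₁y₂) = (11.8 − 1.02)³/(4×1.02×11.8) = 1241/48.0 = 25.9 m.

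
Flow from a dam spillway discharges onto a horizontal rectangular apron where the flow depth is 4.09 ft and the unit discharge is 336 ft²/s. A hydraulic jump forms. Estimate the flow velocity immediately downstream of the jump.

V₁ = q/y₁ = 336/4.09 = 82.2 ft/s. Fr₁ = V₁/√(g·y₁) = 82.2/√(32.2×4.09) = 7.16.
Bélanger equation: y₂/y₁ = ½[√(1 + 8Fr₁²) − 1] = ½[√411.0 − 1] = 9.64.
y₂ = 9.64 × 4.09 = 39.4 ft.
V₂ = q/y₂ = 336/39.4 = 8.53 ft/s.

V₂ = 8.53 ft/s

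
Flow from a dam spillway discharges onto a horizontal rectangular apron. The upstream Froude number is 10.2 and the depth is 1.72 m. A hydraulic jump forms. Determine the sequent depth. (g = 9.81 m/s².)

Fr₁ = 10.2 (given).
Sequent-depth ratio: y₂/y₁ = ½[√(1 + 8Fr₁²) − 1] = ½[√833.3 − 1] = 13.9.
y₂ = 13.9 × 1.72 = 24.0 m.

y₂ = 24.0 m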